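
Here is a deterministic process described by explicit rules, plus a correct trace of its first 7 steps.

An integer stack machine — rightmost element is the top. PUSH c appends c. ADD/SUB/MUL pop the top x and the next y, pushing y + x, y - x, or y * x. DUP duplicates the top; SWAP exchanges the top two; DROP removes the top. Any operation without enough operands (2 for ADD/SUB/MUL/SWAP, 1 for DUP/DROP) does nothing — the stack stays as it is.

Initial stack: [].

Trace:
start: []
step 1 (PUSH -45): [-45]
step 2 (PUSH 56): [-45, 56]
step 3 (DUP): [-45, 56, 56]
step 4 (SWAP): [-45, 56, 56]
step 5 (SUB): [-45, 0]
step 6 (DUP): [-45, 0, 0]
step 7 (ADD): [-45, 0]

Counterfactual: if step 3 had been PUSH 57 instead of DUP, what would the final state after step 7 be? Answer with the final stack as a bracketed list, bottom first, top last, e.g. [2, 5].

[-45, 2]

(re-executing from step 3 with the substitution; state before step 3: [-45, 56])
step 3 (PUSH 57): [-45, 56, 57]
step 4 (SWAP): [-45, 57, 56]
step 5 (SUB): [-45, 1]
step 6 (DUP): [-45, 1, 1]
step 7 (ADD): [-45, 2]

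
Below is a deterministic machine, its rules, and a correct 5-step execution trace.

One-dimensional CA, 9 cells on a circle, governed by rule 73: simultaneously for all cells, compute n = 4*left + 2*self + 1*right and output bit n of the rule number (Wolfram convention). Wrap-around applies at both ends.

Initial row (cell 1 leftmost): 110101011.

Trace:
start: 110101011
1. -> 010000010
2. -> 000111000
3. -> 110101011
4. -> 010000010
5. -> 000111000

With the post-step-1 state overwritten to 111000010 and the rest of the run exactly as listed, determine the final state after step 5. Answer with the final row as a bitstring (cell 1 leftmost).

state after step 1 := 111000010
2. -> 101011000
3. -> 000011010
4. -> 111011000
5. -> 101011010

101011010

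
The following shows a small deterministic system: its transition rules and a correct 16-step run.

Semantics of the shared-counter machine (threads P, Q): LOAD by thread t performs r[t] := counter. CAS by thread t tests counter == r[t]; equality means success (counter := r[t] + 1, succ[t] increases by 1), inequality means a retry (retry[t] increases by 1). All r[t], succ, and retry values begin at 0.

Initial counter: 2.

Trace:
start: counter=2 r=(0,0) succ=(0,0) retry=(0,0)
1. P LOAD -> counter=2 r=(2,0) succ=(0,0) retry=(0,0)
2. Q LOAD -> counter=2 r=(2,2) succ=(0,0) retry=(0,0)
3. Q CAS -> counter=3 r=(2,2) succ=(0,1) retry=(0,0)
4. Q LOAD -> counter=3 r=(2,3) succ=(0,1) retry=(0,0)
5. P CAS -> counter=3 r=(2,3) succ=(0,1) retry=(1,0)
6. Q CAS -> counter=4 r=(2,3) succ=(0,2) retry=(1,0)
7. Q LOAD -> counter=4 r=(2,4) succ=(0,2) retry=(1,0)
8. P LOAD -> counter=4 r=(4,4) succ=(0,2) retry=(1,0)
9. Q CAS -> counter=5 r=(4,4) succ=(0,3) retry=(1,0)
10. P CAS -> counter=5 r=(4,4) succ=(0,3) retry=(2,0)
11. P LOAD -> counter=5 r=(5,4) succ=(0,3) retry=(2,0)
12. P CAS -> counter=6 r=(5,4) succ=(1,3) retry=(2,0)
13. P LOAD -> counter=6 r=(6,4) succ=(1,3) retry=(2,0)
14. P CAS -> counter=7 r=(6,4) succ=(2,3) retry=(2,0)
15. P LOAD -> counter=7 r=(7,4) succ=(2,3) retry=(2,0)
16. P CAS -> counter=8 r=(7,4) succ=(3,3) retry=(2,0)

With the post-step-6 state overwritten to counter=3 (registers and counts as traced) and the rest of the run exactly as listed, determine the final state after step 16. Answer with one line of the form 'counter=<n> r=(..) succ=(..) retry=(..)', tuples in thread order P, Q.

counter=7 r=(6,3) succ=(3,3) retry=(2,0)

state after step 6 := counter=3 r=(2,3) succ=(0,2) retry=(1,0)
7. Q LOAD -> counter=3 r=(2,3) succ=(0,2) retry=(1,0)
8. P LOAD -> counter=3 r=(3,3) succ=(0,2) retry=(1,0)
9. Q CAS -> counter=4 r=(3,3) succ=(0,3) retry=(1,0)
10. P CAS -> counter=4 r=(3,3) succ=(0,3) retry=(2,0)
11. P LOAD -> counter=4 r=(4,3) succ=(0,3) retry=(2,0)
12. P CAS -> counter=5 r=(4,3) succ=(1,3) retry=(2,0)
13. P LOAD -> counter=5 r=(5,3) succ=(1,3) retry=(2,0)
14. P CAS -> counter=6 r=(5,3) succ=(2,3) retry=(2,0)
15. P LOAD -> counter=6 r=(6,3) succ=(2,3) retry=(2,0)
16. P CAS -> counter=7 r=(6,3) succ=(3,3) retry=(2,0)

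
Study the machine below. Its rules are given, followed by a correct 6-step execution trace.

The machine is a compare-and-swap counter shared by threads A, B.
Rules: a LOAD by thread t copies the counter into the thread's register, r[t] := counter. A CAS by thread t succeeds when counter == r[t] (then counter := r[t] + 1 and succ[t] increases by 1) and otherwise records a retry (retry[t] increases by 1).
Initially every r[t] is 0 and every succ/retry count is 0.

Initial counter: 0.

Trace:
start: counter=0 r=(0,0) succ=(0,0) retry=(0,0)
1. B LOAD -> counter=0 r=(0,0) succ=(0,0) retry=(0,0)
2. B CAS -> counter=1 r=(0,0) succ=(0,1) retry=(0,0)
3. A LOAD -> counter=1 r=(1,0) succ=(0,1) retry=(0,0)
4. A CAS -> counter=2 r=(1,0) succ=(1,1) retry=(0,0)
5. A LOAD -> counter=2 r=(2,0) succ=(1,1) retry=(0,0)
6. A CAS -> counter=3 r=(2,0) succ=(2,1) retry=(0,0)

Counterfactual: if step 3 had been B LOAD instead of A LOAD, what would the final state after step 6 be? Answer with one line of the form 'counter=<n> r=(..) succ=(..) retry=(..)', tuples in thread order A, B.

counter=2 r=(1,1) succ=(1,1) retry=(1,0)

(re-executing from step 3 with the substitution; state before step 3: counter=1 r=(0,0) succ=(0,1) retry=(0,0))
3. B LOAD -> counter=1 r=(0,1) succ=(0,1) retry=(0,0)
4. A CAS -> counter=1 r=(0,1) succ=(0,1) retry=(1,0)
5. A LOAD -> counter=1 r=(1,1) succ=(0,1) retry=(1,0)
6. A CAS -> counter=2 r=(1,1) succ=(1,1) retry=(1,0)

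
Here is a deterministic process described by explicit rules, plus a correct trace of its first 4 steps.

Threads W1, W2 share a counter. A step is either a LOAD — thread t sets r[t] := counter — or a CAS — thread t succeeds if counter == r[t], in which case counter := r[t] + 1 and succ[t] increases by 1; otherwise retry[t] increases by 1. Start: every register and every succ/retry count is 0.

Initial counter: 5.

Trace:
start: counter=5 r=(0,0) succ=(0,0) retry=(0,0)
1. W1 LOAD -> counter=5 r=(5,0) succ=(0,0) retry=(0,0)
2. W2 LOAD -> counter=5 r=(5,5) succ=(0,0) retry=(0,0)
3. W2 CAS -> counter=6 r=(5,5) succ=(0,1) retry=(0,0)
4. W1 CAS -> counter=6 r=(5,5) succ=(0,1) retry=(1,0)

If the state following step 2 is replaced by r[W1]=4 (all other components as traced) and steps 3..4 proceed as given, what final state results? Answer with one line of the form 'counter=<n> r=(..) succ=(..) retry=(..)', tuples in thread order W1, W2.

counter=6 r=(4,5) succ=(0,1) retry=(1,0)

state after step 2 := counter=5 r=(4,5) succ=(0,0) retry=(0,0)
3. W2 CAS -> counter=6 r=(4,5) succ=(0,1) retry=(0,0)
4. W1 CAS -> counter=6 r=(4,5) succ=(0,1) retry=(1,0)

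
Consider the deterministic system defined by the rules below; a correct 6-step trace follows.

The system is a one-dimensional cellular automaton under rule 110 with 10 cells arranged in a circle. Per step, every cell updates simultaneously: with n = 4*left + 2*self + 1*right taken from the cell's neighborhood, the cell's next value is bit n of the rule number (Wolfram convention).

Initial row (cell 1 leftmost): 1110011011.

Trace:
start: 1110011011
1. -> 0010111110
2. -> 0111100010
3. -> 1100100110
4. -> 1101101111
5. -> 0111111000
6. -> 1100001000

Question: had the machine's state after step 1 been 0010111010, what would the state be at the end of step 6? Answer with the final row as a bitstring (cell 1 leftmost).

state after step 1 := 0010111010
2. -> 0111101110
3. -> 1100111010
4. -> 1101101111
5. -> 0111111000
6. -> 1100001000

1100001000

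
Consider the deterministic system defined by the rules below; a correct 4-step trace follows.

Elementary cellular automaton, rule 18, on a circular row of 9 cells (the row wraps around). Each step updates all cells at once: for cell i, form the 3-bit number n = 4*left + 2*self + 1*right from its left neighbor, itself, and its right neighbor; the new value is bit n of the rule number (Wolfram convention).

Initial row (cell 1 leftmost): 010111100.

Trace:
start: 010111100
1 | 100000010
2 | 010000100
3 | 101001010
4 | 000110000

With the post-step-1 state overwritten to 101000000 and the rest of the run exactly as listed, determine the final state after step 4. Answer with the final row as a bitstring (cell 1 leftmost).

000001100

state after step 1 := 101000000
2 | 000100001
3 | 101010010
4 | 000001100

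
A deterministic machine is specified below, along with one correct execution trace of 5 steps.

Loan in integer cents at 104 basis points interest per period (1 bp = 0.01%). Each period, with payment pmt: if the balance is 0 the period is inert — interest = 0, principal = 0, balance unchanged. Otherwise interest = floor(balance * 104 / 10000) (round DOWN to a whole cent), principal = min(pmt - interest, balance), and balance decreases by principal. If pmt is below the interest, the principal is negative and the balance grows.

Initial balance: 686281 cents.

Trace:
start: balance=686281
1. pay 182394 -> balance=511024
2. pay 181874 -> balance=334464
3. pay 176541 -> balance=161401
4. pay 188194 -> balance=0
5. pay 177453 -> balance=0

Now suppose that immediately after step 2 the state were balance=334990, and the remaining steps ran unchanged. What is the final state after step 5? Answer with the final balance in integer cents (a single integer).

state after step 2 := balance=334990
3. pay 176541 -> balance=161932
4. pay 188194 -> balance=0
5. pay 177453 -> balance=0

0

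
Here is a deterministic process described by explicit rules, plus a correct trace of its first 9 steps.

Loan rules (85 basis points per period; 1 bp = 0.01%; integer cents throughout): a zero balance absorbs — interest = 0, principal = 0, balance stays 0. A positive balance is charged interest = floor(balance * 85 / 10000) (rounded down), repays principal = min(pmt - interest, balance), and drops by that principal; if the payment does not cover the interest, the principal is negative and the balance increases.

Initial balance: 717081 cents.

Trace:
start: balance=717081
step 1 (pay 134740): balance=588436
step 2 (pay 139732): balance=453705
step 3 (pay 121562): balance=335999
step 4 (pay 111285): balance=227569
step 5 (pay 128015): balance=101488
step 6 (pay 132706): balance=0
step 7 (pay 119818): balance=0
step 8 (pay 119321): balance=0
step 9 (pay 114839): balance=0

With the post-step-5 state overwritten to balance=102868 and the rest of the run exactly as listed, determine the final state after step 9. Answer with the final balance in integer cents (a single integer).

0

state after step 5 := balance=102868
step 6 (pay 132706): balance=0
step 7 (pay 119818): balance=0
step 8 (pay 119321): balance=0
step 9 (pay 114839): balance=0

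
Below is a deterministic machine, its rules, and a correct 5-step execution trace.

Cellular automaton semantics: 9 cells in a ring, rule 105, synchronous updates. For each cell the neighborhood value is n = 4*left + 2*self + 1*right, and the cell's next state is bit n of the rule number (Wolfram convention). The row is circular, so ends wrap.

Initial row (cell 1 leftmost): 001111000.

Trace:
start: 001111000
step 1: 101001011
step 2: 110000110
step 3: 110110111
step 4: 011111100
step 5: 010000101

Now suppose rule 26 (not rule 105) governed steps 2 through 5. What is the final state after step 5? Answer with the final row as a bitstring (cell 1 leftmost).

100110101

(re-executing steps 2..5 under rule 26; state before step 2: 101001011)
step 2: 000110010
step 3: 001101101
step 4: 111001000
step 5: 100110101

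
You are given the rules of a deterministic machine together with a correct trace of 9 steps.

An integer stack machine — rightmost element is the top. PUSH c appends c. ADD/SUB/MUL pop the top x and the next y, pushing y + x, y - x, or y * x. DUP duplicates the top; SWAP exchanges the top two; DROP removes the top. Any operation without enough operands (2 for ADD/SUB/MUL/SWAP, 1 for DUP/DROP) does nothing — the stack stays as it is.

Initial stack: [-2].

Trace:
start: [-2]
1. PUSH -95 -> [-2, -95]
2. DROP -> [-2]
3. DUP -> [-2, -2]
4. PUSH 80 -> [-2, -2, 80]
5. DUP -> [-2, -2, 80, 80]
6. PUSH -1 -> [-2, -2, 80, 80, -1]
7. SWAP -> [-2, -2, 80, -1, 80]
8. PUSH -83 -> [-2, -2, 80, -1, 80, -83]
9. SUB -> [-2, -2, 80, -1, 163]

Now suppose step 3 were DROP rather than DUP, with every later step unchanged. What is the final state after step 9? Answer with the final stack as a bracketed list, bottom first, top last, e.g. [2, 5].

(re-executing from step 3 with the substitution; state before step 3: [-2])
3. DROP -> []
4. PUSH 80 -> [80]
5. DUP -> [80, 80]
6. PUSH -1 -> [80, 80, -1]
7. SWAP -> [80, -1, 80]
8. PUSH -83 -> [80, -1, 80, -83]
9. SUB -> [80, -1, 163]

[80, -1, 163]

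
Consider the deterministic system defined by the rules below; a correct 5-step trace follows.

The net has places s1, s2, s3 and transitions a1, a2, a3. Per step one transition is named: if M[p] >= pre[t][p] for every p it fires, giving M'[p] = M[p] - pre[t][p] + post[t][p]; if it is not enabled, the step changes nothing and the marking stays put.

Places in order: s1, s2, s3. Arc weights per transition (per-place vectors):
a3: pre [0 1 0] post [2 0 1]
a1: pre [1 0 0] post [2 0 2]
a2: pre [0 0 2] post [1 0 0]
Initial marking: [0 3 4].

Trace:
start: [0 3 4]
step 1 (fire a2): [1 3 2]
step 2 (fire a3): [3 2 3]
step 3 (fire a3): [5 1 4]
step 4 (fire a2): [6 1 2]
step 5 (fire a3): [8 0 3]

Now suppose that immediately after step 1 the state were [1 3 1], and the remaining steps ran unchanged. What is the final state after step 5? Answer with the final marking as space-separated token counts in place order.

state after step 1 := [1 3 1]
step 2 (fire a3): [3 2 2]
step 3 (fire a3): [5 1 3]
step 4 (fire a2): [6 1 1]
step 5 (fire a3): [8 0 2]

8 0 2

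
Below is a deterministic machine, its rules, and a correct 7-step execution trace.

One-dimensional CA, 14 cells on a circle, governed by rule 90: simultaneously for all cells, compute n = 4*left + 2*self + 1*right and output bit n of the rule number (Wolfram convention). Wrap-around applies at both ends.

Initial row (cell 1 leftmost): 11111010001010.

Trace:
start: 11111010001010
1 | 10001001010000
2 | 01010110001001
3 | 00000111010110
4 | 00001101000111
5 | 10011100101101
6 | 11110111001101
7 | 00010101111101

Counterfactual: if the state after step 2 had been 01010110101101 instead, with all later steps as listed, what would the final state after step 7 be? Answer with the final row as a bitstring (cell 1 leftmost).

10100011011000

state after step 2 := 01010110101101
3 | 00000110001100
4 | 00001111011110
5 | 00011001010011
6 | 10111110001111
7 | 10100011011000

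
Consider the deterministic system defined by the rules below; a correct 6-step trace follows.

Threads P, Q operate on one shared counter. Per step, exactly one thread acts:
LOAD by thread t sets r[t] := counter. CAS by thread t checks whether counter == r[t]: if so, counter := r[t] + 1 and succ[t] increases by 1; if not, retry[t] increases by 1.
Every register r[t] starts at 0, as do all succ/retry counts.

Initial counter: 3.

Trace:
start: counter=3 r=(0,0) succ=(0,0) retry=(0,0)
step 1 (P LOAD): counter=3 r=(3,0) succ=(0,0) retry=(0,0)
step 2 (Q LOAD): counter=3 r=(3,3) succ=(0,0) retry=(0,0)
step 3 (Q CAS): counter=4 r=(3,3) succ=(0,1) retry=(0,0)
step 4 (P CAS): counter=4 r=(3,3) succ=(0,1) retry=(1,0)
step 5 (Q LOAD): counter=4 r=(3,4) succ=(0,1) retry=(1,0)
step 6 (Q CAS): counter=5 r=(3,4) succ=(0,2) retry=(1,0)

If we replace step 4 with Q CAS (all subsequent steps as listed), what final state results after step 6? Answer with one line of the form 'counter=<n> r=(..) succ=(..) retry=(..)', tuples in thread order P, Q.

(re-executing from step 4 with the substitution; state before step 4: counter=4 r=(3,3) succ=(0,1) retry=(0,0))
step 4 (Q CAS): counter=4 r=(3,3) succ=(0,1) retry=(0,1)
step 5 (Q LOAD): counter=4 r=(3,4) succ=(0,1) retry=(0,1)
step 6 (Q CAS): counter=5 r=(3,4) succ=(0,2) retry=(0,1)

counter=5 r=(3,4) succ=(0,2) retry=(0,1)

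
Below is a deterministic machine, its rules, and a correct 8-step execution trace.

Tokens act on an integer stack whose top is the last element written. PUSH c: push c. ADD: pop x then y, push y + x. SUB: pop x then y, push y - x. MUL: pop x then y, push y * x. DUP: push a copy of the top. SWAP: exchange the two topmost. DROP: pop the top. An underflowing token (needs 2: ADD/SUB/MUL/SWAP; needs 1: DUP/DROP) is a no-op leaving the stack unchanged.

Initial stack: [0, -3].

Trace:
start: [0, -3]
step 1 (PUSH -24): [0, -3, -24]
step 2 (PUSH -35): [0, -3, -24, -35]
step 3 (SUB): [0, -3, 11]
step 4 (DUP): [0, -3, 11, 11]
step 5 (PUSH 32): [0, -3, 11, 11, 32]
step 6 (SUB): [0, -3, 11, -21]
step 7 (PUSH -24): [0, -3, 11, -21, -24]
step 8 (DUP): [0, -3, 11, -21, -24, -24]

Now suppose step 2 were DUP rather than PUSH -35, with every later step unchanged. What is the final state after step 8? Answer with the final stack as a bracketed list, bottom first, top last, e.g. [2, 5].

[0, -3, 0, -32, -24, -24]

(re-executing from step 2 with the substitution; state before step 2: [0, -3, -24])
step 2 (DUP): [0, -3, -24, -24]
step 3 (SUB): [0, -3, 0]
step 4 (DUP): [0, -3, 0, 0]
step 5 (PUSH 32): [0, -3, 0, 0, 32]
step 6 (SUB): [0, -3, 0, -32]
step 7 (PUSH -24): [0, -3, 0, -32, -24]
step 8 (DUP): [0, -3, 0, -32, -24, -24]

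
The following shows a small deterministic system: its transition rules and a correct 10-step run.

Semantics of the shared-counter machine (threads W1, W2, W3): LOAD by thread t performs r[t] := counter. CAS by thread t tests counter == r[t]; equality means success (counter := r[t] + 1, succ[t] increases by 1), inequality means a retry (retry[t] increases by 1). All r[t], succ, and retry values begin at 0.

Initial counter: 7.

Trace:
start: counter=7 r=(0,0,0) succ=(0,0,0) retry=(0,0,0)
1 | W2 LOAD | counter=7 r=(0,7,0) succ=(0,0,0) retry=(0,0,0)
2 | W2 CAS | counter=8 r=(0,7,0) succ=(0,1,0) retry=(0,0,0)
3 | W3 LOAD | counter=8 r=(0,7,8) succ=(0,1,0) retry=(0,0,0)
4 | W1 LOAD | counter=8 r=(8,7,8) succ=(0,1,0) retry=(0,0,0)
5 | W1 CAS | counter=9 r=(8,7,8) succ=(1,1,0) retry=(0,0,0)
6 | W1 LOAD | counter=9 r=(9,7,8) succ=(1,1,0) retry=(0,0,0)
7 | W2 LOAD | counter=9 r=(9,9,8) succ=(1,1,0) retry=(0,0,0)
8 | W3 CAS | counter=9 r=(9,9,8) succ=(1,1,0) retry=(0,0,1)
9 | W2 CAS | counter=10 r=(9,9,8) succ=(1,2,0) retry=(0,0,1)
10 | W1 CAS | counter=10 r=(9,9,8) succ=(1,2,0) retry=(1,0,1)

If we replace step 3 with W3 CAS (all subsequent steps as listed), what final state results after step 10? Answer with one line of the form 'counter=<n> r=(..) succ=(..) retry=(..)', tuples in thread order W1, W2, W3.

counter=10 r=(9,9,0) succ=(1,2,0) retry=(1,0,2)

(re-executing from step 3 with the substitution; state before step 3: counter=8 r=(0,7,0) succ=(0,1,0) retry=(0,0,0))
3 | W3 CAS | counter=8 r=(0,7,0) succ=(0,1,0) retry=(0,0,1)
4 | W1 LOAD | counter=8 r=(8,7,0) succ=(0,1,0) retry=(0,0,1)
5 | W1 CAS | counter=9 r=(8,7,0) succ=(1,1,0) retry=(0,0,1)
6 | W1 LOAD | counter=9 r=(9,7,0) succ=(1,1,0) retry=(0,0,1)
7 | W2 LOAD | counter=9 r=(9,9,0) succ=(1,1,0) retry=(0,0,1)
8 | W3 CAS | counter=9 r=(9,9,0) succ=(1,1,0) retry=(0,0,2)
9 | W2 CAS | counter=10 r=(9,9,0) succ=(1,2,0) retry=(0,0,2)
10 | W1 CAS | counter=10 r=(9,9,0) succ=(1,2,0) retry=(1,0,2)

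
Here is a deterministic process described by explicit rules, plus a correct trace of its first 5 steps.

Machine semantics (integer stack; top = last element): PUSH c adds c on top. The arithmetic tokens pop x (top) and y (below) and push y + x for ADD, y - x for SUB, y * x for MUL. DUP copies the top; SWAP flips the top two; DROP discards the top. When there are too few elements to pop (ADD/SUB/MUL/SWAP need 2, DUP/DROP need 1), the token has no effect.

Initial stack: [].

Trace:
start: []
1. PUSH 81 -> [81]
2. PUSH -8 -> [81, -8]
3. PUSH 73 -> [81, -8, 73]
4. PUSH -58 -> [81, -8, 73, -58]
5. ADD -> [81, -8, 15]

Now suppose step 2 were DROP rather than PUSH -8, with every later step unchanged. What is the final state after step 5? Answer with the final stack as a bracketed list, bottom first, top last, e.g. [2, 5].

(re-executing from step 2 with the substitution; state before step 2: [81])
2. DROP -> []
3. PUSH 73 -> [73]
4. PUSH -58 -> [73, -58]
5. ADD -> [15]

[15]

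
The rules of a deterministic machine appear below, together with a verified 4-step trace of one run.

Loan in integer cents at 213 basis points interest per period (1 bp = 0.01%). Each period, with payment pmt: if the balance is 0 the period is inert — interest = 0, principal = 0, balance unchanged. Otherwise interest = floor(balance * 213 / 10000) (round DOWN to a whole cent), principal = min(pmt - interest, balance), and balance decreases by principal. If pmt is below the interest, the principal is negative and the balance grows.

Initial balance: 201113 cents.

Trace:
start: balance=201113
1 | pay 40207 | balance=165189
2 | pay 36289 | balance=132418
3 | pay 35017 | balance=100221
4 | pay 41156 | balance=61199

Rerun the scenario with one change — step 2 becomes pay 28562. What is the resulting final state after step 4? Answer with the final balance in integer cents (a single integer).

(re-executing from step 2 with the substitution; state before step 2: balance=165189)
2 | pay 28562 | balance=140145
3 | pay 35017 | balance=108113
4 | pay 41156 | balance=69259

69259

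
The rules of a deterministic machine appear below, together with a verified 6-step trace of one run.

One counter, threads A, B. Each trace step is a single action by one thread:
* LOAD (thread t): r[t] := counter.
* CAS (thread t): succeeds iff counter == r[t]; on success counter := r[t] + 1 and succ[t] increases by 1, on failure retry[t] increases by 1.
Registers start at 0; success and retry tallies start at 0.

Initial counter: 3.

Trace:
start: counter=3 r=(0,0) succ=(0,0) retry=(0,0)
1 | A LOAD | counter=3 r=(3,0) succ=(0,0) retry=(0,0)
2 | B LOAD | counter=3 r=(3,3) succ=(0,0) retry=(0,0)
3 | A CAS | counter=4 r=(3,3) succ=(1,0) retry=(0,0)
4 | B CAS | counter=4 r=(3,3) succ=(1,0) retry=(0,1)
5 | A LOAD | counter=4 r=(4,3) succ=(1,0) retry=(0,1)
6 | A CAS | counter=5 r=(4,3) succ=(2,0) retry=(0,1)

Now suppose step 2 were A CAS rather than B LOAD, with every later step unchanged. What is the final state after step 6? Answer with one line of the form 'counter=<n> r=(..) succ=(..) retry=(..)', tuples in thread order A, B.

counter=5 r=(4,0) succ=(2,0) retry=(1,1)

(re-executing from step 2 with the substitution; state before step 2: counter=3 r=(3,0) succ=(0,0) retry=(0,0))
2 | A CAS | counter=4 r=(3,0) succ=(1,0) retry=(0,0)
3 | A CAS | counter=4 r=(3,0) succ=(1,0) retry=(1,0)
4 | B CAS | counter=4 r=(3,0) succ=(1,0) retry=(1,1)
5 | A LOAD | counter=4 r=(4,0) succ=(1,0) retry=(1,1)
6 | A CAS | counter=5 r=(4,0) succ=(2,0) retry=(1,1)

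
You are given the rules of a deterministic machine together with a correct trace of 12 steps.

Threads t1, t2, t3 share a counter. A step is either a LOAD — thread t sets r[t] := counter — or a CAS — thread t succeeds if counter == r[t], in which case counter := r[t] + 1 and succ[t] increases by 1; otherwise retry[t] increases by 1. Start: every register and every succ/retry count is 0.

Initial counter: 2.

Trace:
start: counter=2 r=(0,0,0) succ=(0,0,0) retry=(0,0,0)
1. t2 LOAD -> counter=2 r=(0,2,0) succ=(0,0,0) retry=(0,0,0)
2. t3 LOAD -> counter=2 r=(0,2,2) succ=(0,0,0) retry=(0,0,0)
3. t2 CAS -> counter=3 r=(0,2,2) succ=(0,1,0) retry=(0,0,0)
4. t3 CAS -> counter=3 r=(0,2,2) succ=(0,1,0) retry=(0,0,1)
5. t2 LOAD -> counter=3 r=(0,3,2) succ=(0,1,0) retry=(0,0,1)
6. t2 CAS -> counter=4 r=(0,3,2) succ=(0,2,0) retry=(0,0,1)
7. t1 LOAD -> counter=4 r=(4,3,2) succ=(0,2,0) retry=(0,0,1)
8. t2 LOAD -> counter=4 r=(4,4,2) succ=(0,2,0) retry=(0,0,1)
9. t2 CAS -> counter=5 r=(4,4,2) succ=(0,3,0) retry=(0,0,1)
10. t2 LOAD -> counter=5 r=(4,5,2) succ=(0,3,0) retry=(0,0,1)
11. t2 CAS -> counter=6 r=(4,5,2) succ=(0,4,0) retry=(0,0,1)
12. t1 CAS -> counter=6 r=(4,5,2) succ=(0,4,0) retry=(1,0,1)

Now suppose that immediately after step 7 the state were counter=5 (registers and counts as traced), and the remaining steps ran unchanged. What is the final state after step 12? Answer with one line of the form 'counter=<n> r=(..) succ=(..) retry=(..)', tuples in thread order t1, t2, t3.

state after step 7 := counter=5 r=(4,3,2) succ=(0,2,0) retry=(0,0,1)
8. t2 LOAD -> counter=5 r=(4,5,2) succ=(0,2,0) retry=(0,0,1)
9. t2 CAS -> counter=6 r=(4,5,2) succ=(0,3,0) retry=(0,0,1)
10. t2 LOAD -> counter=6 r=(4,6,2) succ=(0,3,0) retry=(0,0,1)
11. t2 CAS -> counter=7 r=(4,6,2) succ=(0,4,0) retry=(0,0,1)
12. t1 CAS -> counter=7 r=(4,6,2) succ=(0,4,0) retry=(1,0,1)

counter=7 r=(4,6,2) succ=(0,4,0) retry=(1,0,1)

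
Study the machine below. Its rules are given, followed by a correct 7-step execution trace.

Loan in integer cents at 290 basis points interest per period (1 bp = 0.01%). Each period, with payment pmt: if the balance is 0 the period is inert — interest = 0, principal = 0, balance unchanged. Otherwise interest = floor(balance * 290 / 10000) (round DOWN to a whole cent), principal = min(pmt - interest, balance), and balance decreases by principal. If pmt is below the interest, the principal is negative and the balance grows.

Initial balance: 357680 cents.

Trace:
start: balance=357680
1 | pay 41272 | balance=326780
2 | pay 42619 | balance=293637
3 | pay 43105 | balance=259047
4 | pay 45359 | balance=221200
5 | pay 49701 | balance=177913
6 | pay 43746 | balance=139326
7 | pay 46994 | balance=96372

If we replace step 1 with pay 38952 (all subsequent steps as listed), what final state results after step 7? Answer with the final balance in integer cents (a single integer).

(re-executing from step 1 with the substitution; state before step 1: balance=357680)
1 | pay 38952 | balance=329100
2 | pay 42619 | balance=296024
3 | pay 43105 | balance=261503
4 | pay 45359 | balance=223727
5 | pay 49701 | balance=180514
6 | pay 43746 | balance=142002
7 | pay 46994 | balance=99126

99126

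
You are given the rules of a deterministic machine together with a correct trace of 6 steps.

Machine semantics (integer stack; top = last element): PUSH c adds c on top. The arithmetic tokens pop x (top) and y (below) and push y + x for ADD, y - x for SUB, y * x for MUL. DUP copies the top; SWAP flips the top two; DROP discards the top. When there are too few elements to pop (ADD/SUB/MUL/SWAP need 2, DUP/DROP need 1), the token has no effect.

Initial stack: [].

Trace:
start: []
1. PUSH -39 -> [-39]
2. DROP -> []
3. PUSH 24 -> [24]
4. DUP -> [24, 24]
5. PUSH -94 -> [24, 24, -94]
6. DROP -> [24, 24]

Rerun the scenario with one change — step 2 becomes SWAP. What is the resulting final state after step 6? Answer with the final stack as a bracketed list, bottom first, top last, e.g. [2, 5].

[-39, 24, 24]

(re-executing from step 2 with the substitution; state before step 2: [-39])
2. SWAP -> [-39]
3. PUSH 24 -> [-39, 24]
4. DUP -> [-39, 24, 24]
5. PUSH -94 -> [-39, 24, 24, -94]
6. DROP -> [-39, 24, 24]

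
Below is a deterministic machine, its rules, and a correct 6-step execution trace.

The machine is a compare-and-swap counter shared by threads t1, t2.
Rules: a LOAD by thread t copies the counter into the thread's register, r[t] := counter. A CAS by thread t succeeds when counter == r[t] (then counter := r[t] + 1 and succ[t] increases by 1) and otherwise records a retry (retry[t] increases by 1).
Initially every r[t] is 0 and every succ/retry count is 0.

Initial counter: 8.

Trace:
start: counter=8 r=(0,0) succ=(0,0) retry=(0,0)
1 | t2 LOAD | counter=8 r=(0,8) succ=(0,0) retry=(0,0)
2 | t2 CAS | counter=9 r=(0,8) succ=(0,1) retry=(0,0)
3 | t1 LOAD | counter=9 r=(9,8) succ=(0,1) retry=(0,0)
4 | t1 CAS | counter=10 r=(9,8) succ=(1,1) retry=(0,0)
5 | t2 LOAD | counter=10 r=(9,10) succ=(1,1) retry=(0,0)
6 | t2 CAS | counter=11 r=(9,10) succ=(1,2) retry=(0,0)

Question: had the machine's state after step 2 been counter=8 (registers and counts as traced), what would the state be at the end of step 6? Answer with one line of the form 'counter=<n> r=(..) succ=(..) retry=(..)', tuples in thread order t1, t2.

counter=10 r=(8,9) succ=(1,2) retry=(0,0)

state after step 2 := counter=8 r=(0,8) succ=(0,1) retry=(0,0)
3 | t1 LOAD | counter=8 r=(8,8) succ=(0,1) retry=(0,0)
4 | t1 CAS | counter=9 r=(8,8) succ=(1,1) retry=(0,0)
5 | t2 LOAD | counter=9 r=(8,9) succ=(1,1) retry=(0,0)
6 | t2 CAS | counter=10 r=(8,9) succ=(1,2) retry=(0,0)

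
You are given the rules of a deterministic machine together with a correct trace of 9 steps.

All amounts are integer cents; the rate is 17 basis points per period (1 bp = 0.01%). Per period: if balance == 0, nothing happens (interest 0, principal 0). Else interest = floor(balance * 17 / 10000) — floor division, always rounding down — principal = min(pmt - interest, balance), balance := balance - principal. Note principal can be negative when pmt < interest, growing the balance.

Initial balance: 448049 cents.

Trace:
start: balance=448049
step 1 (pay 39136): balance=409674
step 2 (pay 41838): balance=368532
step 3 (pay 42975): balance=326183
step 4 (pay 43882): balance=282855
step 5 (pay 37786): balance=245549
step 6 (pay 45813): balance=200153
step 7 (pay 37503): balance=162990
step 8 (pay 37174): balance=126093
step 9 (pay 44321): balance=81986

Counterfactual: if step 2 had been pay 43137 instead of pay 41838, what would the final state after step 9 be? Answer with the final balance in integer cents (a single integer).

(re-executing from step 2 with the substitution; state before step 2: balance=409674)
step 2 (pay 43137): balance=367233
step 3 (pay 42975): balance=324882
step 4 (pay 43882): balance=281552
step 5 (pay 37786): balance=244244
step 6 (pay 45813): balance=198846
step 7 (pay 37503): balance=161681
step 8 (pay 37174): balance=124781
step 9 (pay 44321): balance=80672

80672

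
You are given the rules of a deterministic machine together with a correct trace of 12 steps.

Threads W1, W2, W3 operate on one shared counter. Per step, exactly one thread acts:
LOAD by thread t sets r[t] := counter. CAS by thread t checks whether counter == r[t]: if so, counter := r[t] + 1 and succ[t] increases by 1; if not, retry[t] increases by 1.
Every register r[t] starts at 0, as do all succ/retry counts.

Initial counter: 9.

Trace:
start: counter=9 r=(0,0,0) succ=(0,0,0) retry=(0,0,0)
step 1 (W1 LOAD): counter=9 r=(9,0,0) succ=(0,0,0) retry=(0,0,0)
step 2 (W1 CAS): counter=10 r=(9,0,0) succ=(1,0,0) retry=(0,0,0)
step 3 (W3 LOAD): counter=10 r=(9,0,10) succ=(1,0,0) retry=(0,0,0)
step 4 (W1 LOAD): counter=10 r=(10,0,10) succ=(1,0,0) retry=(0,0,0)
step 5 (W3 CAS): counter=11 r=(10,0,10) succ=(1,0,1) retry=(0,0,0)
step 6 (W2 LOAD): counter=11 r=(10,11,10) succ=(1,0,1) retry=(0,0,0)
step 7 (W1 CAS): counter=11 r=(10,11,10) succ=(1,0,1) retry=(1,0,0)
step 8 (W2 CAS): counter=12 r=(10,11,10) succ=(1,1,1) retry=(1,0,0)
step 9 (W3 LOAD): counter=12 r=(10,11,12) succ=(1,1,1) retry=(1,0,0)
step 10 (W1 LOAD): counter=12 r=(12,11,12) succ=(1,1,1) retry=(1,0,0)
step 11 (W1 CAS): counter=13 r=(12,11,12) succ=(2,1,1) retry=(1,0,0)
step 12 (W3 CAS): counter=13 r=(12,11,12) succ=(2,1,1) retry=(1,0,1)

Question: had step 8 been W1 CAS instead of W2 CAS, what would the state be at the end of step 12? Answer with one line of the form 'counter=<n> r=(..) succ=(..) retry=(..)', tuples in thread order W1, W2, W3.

(re-executing from step 8 with the substitution; state before step 8: counter=11 r=(10,11,10) succ=(1,0,1) retry=(1,0,0))
step 8 (W1 CAS): counter=11 r=(10,11,10) succ=(1,0,1) retry=(2,0,0)
step 9 (W3 LOAD): counter=11 r=(10,11,11) succ=(1,0,1) retry=(2,0,0)
step 10 (W1 LOAD): counter=11 r=(11,11,11) succ=(1,0,1) retry=(2,0,0)
step 11 (W1 CAS): counter=12 r=(11,11,11) succ=(2,0,1) retry=(2,0,0)
step 12 (W3 CAS): counter=12 r=(11,11,11) succ=(2,0,1) retry=(2,0,1)

counter=12 r=(11,11,11) succ=(2,0,1) retry=(2,0,1)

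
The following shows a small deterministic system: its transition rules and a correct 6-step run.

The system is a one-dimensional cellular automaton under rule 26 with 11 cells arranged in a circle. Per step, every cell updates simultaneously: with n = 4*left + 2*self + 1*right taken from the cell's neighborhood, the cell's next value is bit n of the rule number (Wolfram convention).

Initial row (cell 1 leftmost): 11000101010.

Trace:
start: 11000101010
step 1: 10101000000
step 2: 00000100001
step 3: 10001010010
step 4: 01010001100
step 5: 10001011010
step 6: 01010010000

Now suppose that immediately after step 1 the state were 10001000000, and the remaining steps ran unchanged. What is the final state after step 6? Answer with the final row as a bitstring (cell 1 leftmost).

01010110101

state after step 1 := 10001000000
step 2: 01010100001
step 3: 00000010010
step 4: 00000101101
step 5: 10001001000
step 6: 01010110101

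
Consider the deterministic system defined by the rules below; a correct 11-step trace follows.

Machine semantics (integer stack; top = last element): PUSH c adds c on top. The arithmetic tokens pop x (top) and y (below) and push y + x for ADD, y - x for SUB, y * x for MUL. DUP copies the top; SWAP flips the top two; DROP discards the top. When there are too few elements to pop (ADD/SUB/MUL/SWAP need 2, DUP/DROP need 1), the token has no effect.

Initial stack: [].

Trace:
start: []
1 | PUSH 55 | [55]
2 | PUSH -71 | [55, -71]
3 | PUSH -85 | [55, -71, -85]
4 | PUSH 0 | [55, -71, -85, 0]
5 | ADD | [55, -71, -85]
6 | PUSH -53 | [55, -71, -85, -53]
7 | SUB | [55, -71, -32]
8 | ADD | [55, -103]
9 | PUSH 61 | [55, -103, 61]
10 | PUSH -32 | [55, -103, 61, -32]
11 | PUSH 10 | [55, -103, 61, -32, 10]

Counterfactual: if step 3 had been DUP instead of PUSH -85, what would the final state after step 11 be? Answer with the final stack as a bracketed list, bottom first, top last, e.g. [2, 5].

(re-executing from step 3 with the substitution; state before step 3: [55, -71])
3 | DUP | [55, -71, -71]
4 | PUSH 0 | [55, -71, -71, 0]
5 | ADD | [55, -71, -71]
6 | PUSH -53 | [55, -71, -71, -53]
7 | SUB | [55, -71, -18]
8 | ADD | [55, -89]
9 | PUSH 61 | [55, -89, 61]
10 | PUSH -32 | [55, -89, 61, -32]
11 | PUSH 10 | [55, -89, 61, -32, 10]

[55, -89, 61, -32, 10]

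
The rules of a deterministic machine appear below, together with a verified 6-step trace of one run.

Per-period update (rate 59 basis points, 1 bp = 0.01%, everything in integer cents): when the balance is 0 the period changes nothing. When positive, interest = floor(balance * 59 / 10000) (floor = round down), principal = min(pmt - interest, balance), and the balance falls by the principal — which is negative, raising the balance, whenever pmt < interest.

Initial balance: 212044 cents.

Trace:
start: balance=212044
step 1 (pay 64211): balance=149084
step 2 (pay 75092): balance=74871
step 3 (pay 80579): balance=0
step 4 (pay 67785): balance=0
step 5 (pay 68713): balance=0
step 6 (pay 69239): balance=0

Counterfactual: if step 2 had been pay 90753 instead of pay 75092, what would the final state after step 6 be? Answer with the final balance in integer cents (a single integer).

0

(re-executing from step 2 with the substitution; state before step 2: balance=149084)
step 2 (pay 90753): balance=59210
step 3 (pay 80579): balance=0
step 4 (pay 67785): balance=0
step 5 (pay 68713): balance=0
step 6 (pay 69239): balance=0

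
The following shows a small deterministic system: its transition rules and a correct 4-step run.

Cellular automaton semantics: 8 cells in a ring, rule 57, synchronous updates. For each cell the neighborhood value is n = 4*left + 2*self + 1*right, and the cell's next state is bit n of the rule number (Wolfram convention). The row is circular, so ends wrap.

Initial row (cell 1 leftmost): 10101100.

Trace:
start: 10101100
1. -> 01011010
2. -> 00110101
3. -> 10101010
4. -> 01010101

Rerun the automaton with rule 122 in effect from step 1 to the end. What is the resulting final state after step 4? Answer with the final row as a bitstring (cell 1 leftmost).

00001110

(re-executing steps 1..4 under rule 122; state before step 1: 10101100)
1. -> 01011111
2. -> 10110001
3. -> 11111011
4. -> 00001110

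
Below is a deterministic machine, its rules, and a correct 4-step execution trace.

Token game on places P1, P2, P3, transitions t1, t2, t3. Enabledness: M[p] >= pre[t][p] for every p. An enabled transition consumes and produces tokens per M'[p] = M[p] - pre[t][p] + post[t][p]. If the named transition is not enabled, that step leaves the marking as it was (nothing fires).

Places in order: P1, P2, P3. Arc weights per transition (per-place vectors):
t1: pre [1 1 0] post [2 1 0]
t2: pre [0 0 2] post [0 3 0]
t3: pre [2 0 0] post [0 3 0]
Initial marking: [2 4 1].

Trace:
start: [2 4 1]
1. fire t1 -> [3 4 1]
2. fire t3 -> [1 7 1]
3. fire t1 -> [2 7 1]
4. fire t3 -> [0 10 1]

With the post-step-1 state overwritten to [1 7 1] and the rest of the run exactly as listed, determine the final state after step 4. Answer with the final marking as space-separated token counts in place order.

0 10 1

state after step 1 := [1 7 1]
2. fire t3 -> [1 7 1]
3. fire t1 -> [2 7 1]
4. fire t3 -> [0 10 1]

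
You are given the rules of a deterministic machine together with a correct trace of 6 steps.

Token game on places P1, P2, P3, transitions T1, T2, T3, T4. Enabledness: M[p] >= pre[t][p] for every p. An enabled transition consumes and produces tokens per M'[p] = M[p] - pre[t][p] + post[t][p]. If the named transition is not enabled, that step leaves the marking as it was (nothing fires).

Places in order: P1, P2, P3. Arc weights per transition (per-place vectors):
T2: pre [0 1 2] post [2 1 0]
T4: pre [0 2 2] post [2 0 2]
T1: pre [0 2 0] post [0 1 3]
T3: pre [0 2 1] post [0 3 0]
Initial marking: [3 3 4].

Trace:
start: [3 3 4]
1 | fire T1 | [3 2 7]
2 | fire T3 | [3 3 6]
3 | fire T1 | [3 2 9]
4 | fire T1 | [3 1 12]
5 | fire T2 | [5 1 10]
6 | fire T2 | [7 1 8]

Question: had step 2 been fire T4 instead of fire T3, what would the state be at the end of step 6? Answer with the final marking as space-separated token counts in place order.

(re-executing from step 2 with the substitution; state before step 2: [3 2 7])
2 | fire T4 | [5 0 7]
3 | fire T1 | [5 0 7]
4 | fire T1 | [5 0 7]
5 | fire T2 | [5 0 7]
6 | fire T2 | [5 0 7]

5 0 7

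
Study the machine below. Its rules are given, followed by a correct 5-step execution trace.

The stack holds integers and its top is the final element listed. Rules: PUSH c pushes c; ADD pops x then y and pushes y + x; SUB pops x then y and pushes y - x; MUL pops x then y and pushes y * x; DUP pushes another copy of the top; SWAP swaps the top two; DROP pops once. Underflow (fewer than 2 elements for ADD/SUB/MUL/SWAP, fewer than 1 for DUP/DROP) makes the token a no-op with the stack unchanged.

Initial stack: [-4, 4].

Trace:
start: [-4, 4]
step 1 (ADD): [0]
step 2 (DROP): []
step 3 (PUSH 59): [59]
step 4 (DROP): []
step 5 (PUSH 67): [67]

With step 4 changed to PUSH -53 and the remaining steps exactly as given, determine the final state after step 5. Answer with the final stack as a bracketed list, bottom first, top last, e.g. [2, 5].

[59, -53, 67]

(re-executing from step 4 with the substitution; state before step 4: [59])
step 4 (PUSH -53): [59, -53]
step 5 (PUSH 67): [59, -53, 67]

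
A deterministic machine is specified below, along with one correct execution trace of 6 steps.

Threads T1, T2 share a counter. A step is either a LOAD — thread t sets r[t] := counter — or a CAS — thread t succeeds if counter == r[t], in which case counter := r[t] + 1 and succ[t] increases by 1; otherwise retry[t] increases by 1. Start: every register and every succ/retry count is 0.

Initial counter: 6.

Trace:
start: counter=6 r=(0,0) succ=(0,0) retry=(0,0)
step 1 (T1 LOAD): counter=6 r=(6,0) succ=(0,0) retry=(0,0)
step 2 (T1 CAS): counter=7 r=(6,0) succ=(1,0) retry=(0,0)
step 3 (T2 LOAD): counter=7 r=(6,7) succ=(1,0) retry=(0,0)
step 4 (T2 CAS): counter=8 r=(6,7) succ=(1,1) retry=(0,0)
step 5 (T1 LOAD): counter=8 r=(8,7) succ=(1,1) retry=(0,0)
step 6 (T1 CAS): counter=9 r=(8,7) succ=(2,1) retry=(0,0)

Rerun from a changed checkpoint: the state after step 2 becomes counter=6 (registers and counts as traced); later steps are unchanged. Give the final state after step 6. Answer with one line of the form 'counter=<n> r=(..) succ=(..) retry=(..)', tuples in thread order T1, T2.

state after step 2 := counter=6 r=(6,0) succ=(1,0) retry=(0,0)
step 3 (T2 LOAD): counter=6 r=(6,6) succ=(1,0) retry=(0,0)
step 4 (T2 CAS): counter=7 r=(6,6) succ=(1,1) retry=(0,0)
step 5 (T1 LOAD): counter=7 r=(7,6) succ=(1,1) retry=(0,0)
step 6 (T1 CAS): counter=8 r=(7,6) succ=(2,1) retry=(0,0)

counter=8 r=(7,6) succ=(2,1) retry=(0,0)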